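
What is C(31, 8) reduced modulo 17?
11

Using Lucas' theorem:
Write n=31 and k=8 in base 17:
n in base 17: [1, 14]
k in base 17: [0, 8]
C(31,8) mod 17 = ∏ C(n_i, k_i) mod 17
Digit binomials (mod 17): C(1,0) = 1; C(14,8) = 3003 ≡ 11
Product: 1 × 11 = 11 ≡ 11 (mod 17)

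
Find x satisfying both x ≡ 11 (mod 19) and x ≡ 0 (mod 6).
30

Using Chinese Remainder Theorem:
M = 19 × 6 = 114
M1 = 6, M2 = 19
y1 = 6^(-1) mod 19 = 16
y2 = 19^(-1) mod 6 = 1
x = (11×6×16 + 0×19×1) mod 114 = 30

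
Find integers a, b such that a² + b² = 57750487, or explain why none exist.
Not possible

Factorization: 57750487 = 83^3 × 101
By Fermat: n is sum of two squares iff every prime p ≡ 3 (mod 4) appears to even power.
Prime(s) ≡ 3 (mod 4) with odd exponent: [(83, 3)]
Therefore 57750487 cannot be expressed as a² + b².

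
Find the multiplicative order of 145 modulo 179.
89

179 is prime, so ord(145) divides φ(179) = 178.
Divisors of 178: 1, 2, 89, 178.
Repeated squaring: 145^1 ≡ 145, 145^2 ≡ 82, 145^4 ≡ 101, 145^8 ≡ 177, 145^16 ≡ 4, 145^32 ≡ 16, 145^64 ≡ 77, 145^128 ≡ 22 (mod 179).
Test 145^d mod 179 for each divisor d in increasing order:
145^1 ≡ 145
145^2 ≡ 82
145^89 = 145^64·145^16·145^8·145^1 ≡ 1  ← first divisor giving 1
The order is 89.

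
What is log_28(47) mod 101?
78

Baby-step giant-step with step n = ⌈√101⌉ = 11.
Baby steps 28^j mod 101 (j:value) for j=0..10: 0:1, 1:28, 2:77, 3:35, 4:71, 5:69, 6:13, 7:61, 8:92, 9:51, 10:14.
Giant-step multiplier: 28^(-11) ≡ 28^(100-11) = 28^89 ≡ 42 (mod 101).
Giant steps γ_i = 47·42^i mod 101: γ_0=47, γ_1=55, γ_2=88, γ_3=60, γ_4=96, γ_5=93, γ_6=68, γ_7=28 (in table at j=1).
x = i·n + j = 7·11 + 1 = 78.
Check: 28^78 ≡ 47 (mod 101).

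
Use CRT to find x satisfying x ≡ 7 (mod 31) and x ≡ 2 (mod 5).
7

Using Chinese Remainder Theorem:
M = 31 × 5 = 155
M1 = 5, M2 = 31
y1 = 5^(-1) mod 31 = 25
y2 = 31^(-1) mod 5 = 1
x = (7×5×25 + 2×31×1) mod 155 = 7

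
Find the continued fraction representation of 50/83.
[0; 1, 1, 1, 1, 16]

Euclidean algorithm steps:
50 = 0 × 83 + 50
83 = 1 × 50 + 33
50 = 1 × 33 + 17
33 = 1 × 17 + 16
17 = 1 × 16 + 1
16 = 16 × 1 + 0
Continued fraction: [0; 1, 1, 1, 1, 16]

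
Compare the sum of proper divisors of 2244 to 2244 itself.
abundant

Proper divisors of 2244: sum = 1 + 2 + 3 + 4 + 6 + 11 + 12 + 17 + ... + 374 + 561 + 748 + 1122 (23 divisors) = 3804
Since 3804 > 2244, 2244 is abundant.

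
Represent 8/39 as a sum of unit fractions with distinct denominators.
1/5 + 1/195

Greedy algorithm:
8/39: ceiling(39/8) = 5, use 1/5
1/195: ceiling(195/1) = 195, use 1/195
Result: 8/39 = 1/5 + 1/195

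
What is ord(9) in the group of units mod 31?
15

31 is prime, so ord(9) divides φ(31) = 30.
Divisors of 30: 1, 2, 3, 5, 6, 10, 15, 30.
Repeated squaring: 9^1 ≡ 9, 9^2 ≡ 19, 9^4 ≡ 20, 9^8 ≡ 28, 9^16 ≡ 9 (mod 31).
Test 9^d mod 31 for each divisor d in increasing order:
9^1 ≡ 9
9^2 ≡ 19
9^3 = 9^2·9^1 ≡ 16
9^5 = 9^4·9^1 ≡ 25
9^6 = 9^4·9^2 ≡ 8
9^10 = 9^8·9^2 ≡ 5
9^15 = 9^8·9^4·9^2·9^1 ≡ 1  ← first divisor giving 1
The order is 15.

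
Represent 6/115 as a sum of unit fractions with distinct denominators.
1/20 + 1/460

Greedy algorithm:
6/115: ceiling(115/6) = 20, use 1/20
1/460: ceiling(460/1) = 460, use 1/460
Result: 6/115 = 1/20 + 1/460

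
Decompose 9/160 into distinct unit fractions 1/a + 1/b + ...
1/18 + 1/1440

Greedy algorithm:
9/160: ceiling(160/9) = 18, use 1/18
1/1440: ceiling(1440/1) = 1440, use 1/1440
Result: 9/160 = 1/18 + 1/1440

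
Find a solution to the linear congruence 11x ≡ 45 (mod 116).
x ≡ 99 (mod 116)

gcd(11, 116) = 1, which divides 45, so solutions exist.
Find 11^(-1) mod 116 by the extended Euclidean algorithm:
116 = 10 × 11 + 6  ⟹  6 = (1)·116 + (-10)·11
11 = 1 × 6 + 5  ⟹  5 = (-1)·116 + (11)·11
6 = 1 × 5 + 1  ⟹  1 = (2)·116 + (-21)·11
So (-21)·11 ≡ 1 (mod 116), i.e. 11^(-1) ≡ -21 ≡ 95 (mod 116).
x ≡ 95 × 45 = 4275 ≡ 99 (mod 116).
Check: 11 × 99 = 1089 ≡ 45 (mod 116).
Unique solution: x ≡ 99 (mod 116)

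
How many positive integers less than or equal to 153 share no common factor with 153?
96

153 = 3^2 × 17
φ(n) = n × ∏(1 - 1/p) for each prime p dividing n
φ(153) = 153 × (1 - 1/3) × (1 - 1/17) = 96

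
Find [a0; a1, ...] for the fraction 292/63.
[4; 1, 1, 1, 2, 1, 5]

Euclidean algorithm steps:
292 = 4 × 63 + 40
63 = 1 × 40 + 23
40 = 1 × 23 + 17
23 = 1 × 17 + 6
17 = 2 × 6 + 5
6 = 1 × 5 + 1
5 = 5 × 1 + 0
Continued fraction: [4; 1, 1, 1, 2, 1, 5]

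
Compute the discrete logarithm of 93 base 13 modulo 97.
20

Baby-step giant-step with step n = ⌈√97⌉ = 10.
Baby steps 13^j mod 97 (j:value) for j=0..9: 0:1, 1:13, 2:72, 3:63, 4:43, 5:74, 6:89, 7:90, 8:6, 9:78.
Giant-step multiplier: 13^(-10) ≡ 13^(96-10) = 13^86 ≡ 86 (mod 97).
Giant steps γ_i = 93·86^i mod 97: γ_0=93, γ_1=44, γ_2=1 (in table at j=0).
x = i·n + j = 2·10 + 0 = 20.
Check: 13^20 ≡ 93 (mod 97).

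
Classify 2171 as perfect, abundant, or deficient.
deficient

Proper divisors of 2171: sum = 1 + 13 + 167 = 181
Since 181 < 2171, 2171 is deficient.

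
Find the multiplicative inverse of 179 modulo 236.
207

gcd(179, 236) = 1, so the inverse exists.
Extended Euclidean algorithm on (236, 179):
236 = 1 × 179 + 57  ⟹  57 = (1)·236 + (-1)·179
179 = 3 × 57 + 8  ⟹  8 = (-3)·236 + (4)·179
57 = 7 × 8 + 1  ⟹  1 = (22)·236 + (-29)·179
So (-29)·179 ≡ 1 (mod 236), i.e. 179^(-1) ≡ -29 ≡ 207 (mod 236).
Check: 179 × 207 = 37053 ≡ 1 (mod 236)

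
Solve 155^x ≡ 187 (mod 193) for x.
146

Baby-step giant-step with step n = ⌈√193⌉ = 14.
Baby steps 155^j mod 193 (j:value) for j=0..13: 0:1, 1:155, 2:93, 3:133, 4:157, 5:17, 6:126, 7:37, 8:138, 9:160, 10:96, 11:19, 12:50, 13:30.
Giant-step multiplier: 155^(-14) ≡ 155^(192-14) = 155^178 ≡ 118 (mod 193).
Giant steps γ_i = 187·118^i mod 193: γ_0=187, γ_1=64, γ_2=25, γ_3=55, γ_4=121, γ_5=189, γ_6=107, γ_7=81, γ_8=101, γ_9=145, γ_10=126 (in table at j=6).
x = i·n + j = 10·14 + 6 = 146.
Check: 155^146 ≡ 187 (mod 193).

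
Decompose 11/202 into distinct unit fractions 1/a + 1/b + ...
1/19 + 1/549 + 1/421413 + 1/295981106202

Greedy algorithm:
11/202: ceiling(202/11) = 19, use 1/19
7/3838: ceiling(3838/7) = 549, use 1/549
5/2107062: ceiling(2107062/5) = 421413, use 1/421413
1/295981106202: ceiling(295981106202/1) = 295981106202, use 1/295981106202
Result: 11/202 = 1/19 + 1/549 + 1/421413 + 1/295981106202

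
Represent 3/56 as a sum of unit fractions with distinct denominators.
1/19 + 1/1064

Greedy algorithm:
3/56: ceiling(56/3) = 19, use 1/19
1/1064: ceiling(1064/1) = 1064, use 1/1064
Result: 3/56 = 1/19 + 1/1064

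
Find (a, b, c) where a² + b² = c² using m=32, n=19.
(663, 1216, 1385)

Euclid's formula: a = m² - n², b = 2mn, c = m² + n²
m = 32, n = 19
a = 32² - 19² = 1024 - 361 = 663
b = 2 × 32 × 19 = 1216
c = 32² + 19² = 1024 + 361 = 1385
Verification: 663² + 1216² = 439569 + 1478656 = 1918225 = 1385² ✓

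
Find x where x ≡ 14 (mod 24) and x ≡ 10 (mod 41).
830

Using Chinese Remainder Theorem:
M = 24 × 41 = 984
M1 = 41, M2 = 24
y1 = 41^(-1) mod 24 = 17
y2 = 24^(-1) mod 41 = 12
x = (14×41×17 + 10×24×12) mod 984 = 830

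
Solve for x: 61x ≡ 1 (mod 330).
211

gcd(61, 330) = 1, so the inverse exists.
Extended Euclidean algorithm on (330, 61):
330 = 5 × 61 + 25  ⟹  25 = (1)·330 + (-5)·61
61 = 2 × 25 + 11  ⟹  11 = (-2)·330 + (11)·61
25 = 2 × 11 + 3  ⟹  3 = (5)·330 + (-27)·61
11 = 3 × 3 + 2  ⟹  2 = (-17)·330 + (92)·61
3 = 1 × 2 + 1  ⟹  1 = (22)·330 + (-119)·61
So (-119)·61 ≡ 1 (mod 330), i.e. 61^(-1) ≡ -119 ≡ 211 (mod 330).
Check: 61 × 211 = 12871 ≡ 1 (mod 330)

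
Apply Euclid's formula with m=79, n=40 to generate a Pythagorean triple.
(4641, 6320, 7841)

Euclid's formula: a = m² - n², b = 2mn, c = m² + n²
m = 79, n = 40
a = 79² - 40² = 6241 - 1600 = 4641
b = 2 × 79 × 40 = 6320
c = 79² + 40² = 6241 + 1600 = 7841
Verification: 4641² + 6320² = 21538881 + 39942400 = 61481281 = 7841² ✓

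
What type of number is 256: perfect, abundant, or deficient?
deficient

Proper divisors of 256: sum = 1 + 2 + 4 + 8 + 16 + 32 + 64 + 128 = 255
Since 255 < 256, 256 is deficient.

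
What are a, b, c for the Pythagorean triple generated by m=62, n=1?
(3843, 124, 3845)

Euclid's formula: a = m² - n², b = 2mn, c = m² + n²
m = 62, n = 1
a = 62² - 1² = 3844 - 1 = 3843
b = 2 × 62 × 1 = 124
c = 62² + 1² = 3844 + 1 = 3845
Verification: 3843² + 124² = 14768649 + 15376 = 14784025 = 3845² ✓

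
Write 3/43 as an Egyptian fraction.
1/15 + 1/323 + 1/208335

Greedy algorithm:
3/43: ceiling(43/3) = 15, use 1/15
2/645: ceiling(645/2) = 323, use 1/323
1/208335: ceiling(208335/1) = 208335, use 1/208335
Result: 3/43 = 1/15 + 1/323 + 1/208335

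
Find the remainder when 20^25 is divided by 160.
0

Repeated squaring. Binary of 25 = 11001.
20^1 ≡ 20 (mod 160); 20^2 ≡ 80 (mod 160); 20^4 ≡ 0 (mod 160); 20^8 ≡ 0 (mod 160); 20^16 ≡ 0 (mod 160)
20^25 = 20^1 × 20^8 × 20^16 ≡ 0 (mod 160)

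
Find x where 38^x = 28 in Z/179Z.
97

Baby-step giant-step with step n = ⌈√179⌉ = 14.
Baby steps 38^j mod 179 (j:value) for j=0..13: 0:1, 1:38, 2:12, 3:98, 4:144, 5:102, 6:117, 7:150, 8:151, 9:10, 10:22, 11:120, 12:85, 13:8.
Giant-step multiplier: 38^(-14) ≡ 38^(178-14) = 38^164 ≡ 116 (mod 179).
Giant steps γ_i = 28·116^i mod 179: γ_0=28, γ_1=26, γ_2=152, γ_3=90, γ_4=58, γ_5=105, γ_6=8 (in table at j=13).
x = i·n + j = 6·14 + 13 = 97.
Check: 38^97 ≡ 28 (mod 179).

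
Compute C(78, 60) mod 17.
6

Using Lucas' theorem:
Write n=78 and k=60 in base 17:
n in base 17: [4, 10]
k in base 17: [3, 9]
C(78,60) mod 17 = ∏ C(n_i, k_i) mod 17
Digit binomials (mod 17): C(4,3) = 4; C(10,9) = 10
Product: 4 × 10 = 40 ≡ 6 (mod 17)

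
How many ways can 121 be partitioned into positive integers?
2056148051

p(n) counts ways to write n as a sum of positive integers (order ignored).
Euler's pentagonal recurrence: p(k) = p(k-1) + p(k-2) - p(k-5) - p(k-7) + p(k-12) + p(k-15) - ... (offsets j(3j∓1)/2, signs ++--, p(0)=1, p(<0)=0).
DP table for k = 0..120: p(0)=1, p(1)=1, p(2)=2, p(3)=3, p(4)=5, p(5)=7, p(6)=11, p(7)=15, p(8)=22, p(9)=30, p(10)=42, p(11)=56, p(12)=77, p(13)=101, p(14)=135, p(15)=176, p(16)=231, p(17)=297, p(18)=385, p(19)=490, p(20)=627, p(21)=792, p(22)=1002, p(23)=1255, p(24)=1575, p(25)=1958, p(26)=2436, p(27)=3010, p(28)=3718, p(29)=4565, p(30)=5604, p(31)=6842, p(32)=8349, p(33)=10143, p(34)=12310, p(35)=14883, p(36)=17977, p(37)=21637, p(38)=26015, p(39)=31185, p(40)=37338, p(41)=44583, p(42)=53174, p(43)=63261, p(44)=75175, p(45)=89134, p(46)=105558, p(47)=124754, p(48)=147273, p(49)=173525, p(50)=204226, p(51)=239943, p(52)=281589, p(53)=329931, p(54)=386155, p(55)=451276, p(56)=526823, p(57)=614154, p(58)=715220, p(59)=831820, p(60)=966467, p(61)=1121505, p(62)=1300156, p(63)=1505499, p(64)=1741630, p(65)=2012558, p(66)=2323520, p(67)=2679689, p(68)=3087735, p(69)=3554345, p(70)=4087968, p(71)=4697205, p(72)=5392783, p(73)=6185689, p(74)=7089500, p(75)=8118264, p(76)=9289091, p(77)=10619863, p(78)=12132164, p(79)=13848650, p(80)=15796476, p(81)=18004327, p(82)=20506255, p(83)=23338469, p(84)=26543660, p(85)=30167357, p(86)=34262962, p(87)=38887673, p(88)=44108109, p(89)=49995925, p(90)=56634173, p(91)=64112359, p(92)=72533807, p(93)=82010177, p(94)=92669720, p(95)=104651419, p(96)=118114304, p(97)=133230930, p(98)=150198136, p(99)=169229875, p(100)=190569292, p(101)=214481126, p(102)=241265379, p(103)=271248950, p(104)=304801365, p(105)=342325709, p(106)=384276336, p(107)=431149389, p(108)=483502844, p(109)=541946240, p(110)=607163746, p(111)=679903203, p(112)=761002156, p(113)=851376628, p(114)=952050665, p(115)=1064144451, p(116)=1188908248, p(117)=1327710076, p(118)=1482074143, p(119)=1653668665, p(120)=1844349560.
Final step: p(121) = p(120) + p(119) - p(116) - p(114) + p(109) + p(106) - p(99) - p(95) + p(86) + p(81) - p(70) - p(64) + p(51) + p(44) - p(29) - p(21) + p(4)
= 1844349560 + 1653668665 - 1188908248 - 952050665 + 541946240 + 384276336 - 169229875 - 104651419 + 34262962 + 18004327 - 4087968 - 1741630 + 239943 + 75175 - 4565 - 792 + 5
= 2056148051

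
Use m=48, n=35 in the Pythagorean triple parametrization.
(1079, 3360, 3529)

Euclid's formula: a = m² - n², b = 2mn, c = m² + n²
m = 48, n = 35
a = 48² - 35² = 2304 - 1225 = 1079
b = 2 × 48 × 35 = 3360
c = 48² + 35² = 2304 + 1225 = 3529
Verification: 1079² + 3360² = 1164241 + 11289600 = 12453841 = 3529² ✓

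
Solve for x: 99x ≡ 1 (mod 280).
99

gcd(99, 280) = 1, so the inverse exists.
Extended Euclidean algorithm on (280, 99):
280 = 2 × 99 + 82  ⟹  82 = (1)·280 + (-2)·99
99 = 1 × 82 + 17  ⟹  17 = (-1)·280 + (3)·99
82 = 4 × 17 + 14  ⟹  14 = (5)·280 + (-14)·99
17 = 1 × 14 + 3  ⟹  3 = (-6)·280 + (17)·99
14 = 4 × 3 + 2  ⟹  2 = (29)·280 + (-82)·99
3 = 1 × 2 + 1  ⟹  1 = (-35)·280 + (99)·99
So (99)·99 ≡ 1 (mod 280), i.e. 99^(-1) ≡ 99 (mod 280).
Check: 99 × 99 = 9801 ≡ 1 (mod 280)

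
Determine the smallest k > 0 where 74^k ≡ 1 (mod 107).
106

107 is prime, so ord(74) divides φ(107) = 106.
Divisors of 106: 1, 2, 53, 106.
Repeated squaring: 74^1 ≡ 74, 74^2 ≡ 19, 74^4 ≡ 40, 74^8 ≡ 102, 74^16 ≡ 25, 74^32 ≡ 90, 74^64 ≡ 75 (mod 107).
Test 74^d mod 107 for each divisor d in increasing order:
74^1 ≡ 74
74^2 ≡ 19
74^53 = 74^32·74^16·74^4·74^1 ≡ 106
74^106 = 74^64·74^32·74^8·74^2 ≡ 1  ← first divisor giving 1
The order is 106.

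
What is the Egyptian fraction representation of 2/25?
1/13 + 1/325

Greedy algorithm:
2/25: ceiling(25/2) = 13, use 1/13
1/325: ceiling(325/1) = 325, use 1/325
Result: 2/25 = 1/13 + 1/325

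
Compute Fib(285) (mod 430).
110

Matrix identity: Q^n = [[F_(n+1), F_n], [F_n, F_(n-1)]] with Q = [[1,1],[1,0]].
n = 285 = 100011101₂. Square-and-multiply, entries mod 430:
Q^1 = [[1,1],[1,0]]
Q^2 = (Q^1)² = [[2,1],[1,1]]
Q^4 = (Q^2)² = [[5,3],[3,2]]
Q^8 = (Q^4)² = [[34,21],[21,13]]
Q^17 = (Q^8)²·Q = [[4,307],[307,127]]
Q^35 = (Q^17)²·Q = [[322,95],[95,227]]
Q^71 = (Q^35)²·Q = [[174,49],[49,125]]
Q^142 = (Q^71)² = [[427,31],[31,396]]
Q^285 = (Q^142)²·Q = [[253,110],[110,143]]
F_285 mod 430 = Q^285[0][1] = 110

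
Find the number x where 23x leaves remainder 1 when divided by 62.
27

gcd(23, 62) = 1, so the inverse exists.
Extended Euclidean algorithm on (62, 23):
62 = 2 × 23 + 16  ⟹  16 = (1)·62 + (-2)·23
23 = 1 × 16 + 7  ⟹  7 = (-1)·62 + (3)·23
16 = 2 × 7 + 2  ⟹  2 = (3)·62 + (-8)·23
7 = 3 × 2 + 1  ⟹  1 = (-10)·62 + (27)·23
So (27)·23 ≡ 1 (mod 62), i.e. 23^(-1) ≡ 27 (mod 62).
Check: 23 × 27 = 621 ≡ 1 (mod 62)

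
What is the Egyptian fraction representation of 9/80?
1/9 + 1/720

Greedy algorithm:
9/80: ceiling(80/9) = 9, use 1/9
1/720: ceiling(720/1) = 720, use 1/720
Result: 9/80 = 1/9 + 1/720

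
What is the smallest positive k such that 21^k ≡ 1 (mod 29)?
28

29 is prime, so ord(21) divides φ(29) = 28.
Divisors of 28: 1, 2, 4, 7, 14, 28.
Repeated squaring: 21^1 ≡ 21, 21^2 ≡ 6, 21^4 ≡ 7, 21^8 ≡ 20, 21^16 ≡ 23 (mod 29).
Test 21^d mod 29 for each divisor d in increasing order:
21^1 ≡ 21
21^2 ≡ 6
21^4 ≡ 7
21^7 = 21^4·21^2·21^1 ≡ 12
21^14 = 21^8·21^4·21^2 ≡ 28
21^28 = 21^16·21^8·21^4 ≡ 1  ← first divisor giving 1
The order is 28.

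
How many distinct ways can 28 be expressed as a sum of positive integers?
3718

p(n) counts ways to write n as a sum of positive integers (order ignored).
Euler's pentagonal recurrence: p(k) = p(k-1) + p(k-2) - p(k-5) - p(k-7) + p(k-12) + p(k-15) - ... (offsets j(3j∓1)/2, signs ++--, p(0)=1, p(<0)=0).
DP table for k = 0..27: p(0)=1, p(1)=1, p(2)=2, p(3)=3, p(4)=5, p(5)=7, p(6)=11, p(7)=15, p(8)=22, p(9)=30, p(10)=42, p(11)=56, p(12)=77, p(13)=101, p(14)=135, p(15)=176, p(16)=231, p(17)=297, p(18)=385, p(19)=490, p(20)=627, p(21)=792, p(22)=1002, p(23)=1255, p(24)=1575, p(25)=1958, p(26)=2436, p(27)=3010.
Final step: p(28) = p(27) + p(26) - p(23) - p(21) + p(16) + p(13) - p(6) - p(2)
= 3010 + 2436 - 1255 - 792 + 231 + 101 - 11 - 2
= 3718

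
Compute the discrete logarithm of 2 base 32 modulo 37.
29

Baby-step giant-step with step n = ⌈√37⌉ = 7.
Baby steps 32^j mod 37 (j:value) for j=0..6: 0:1, 1:32, 2:25, 3:23, 4:33, 5:20, 6:11.
Giant-step multiplier: 32^(-7) ≡ 32^(36-7) = 32^29 ≡ 2 (mod 37).
Giant steps γ_i = 2·2^i mod 37: γ_0=2, γ_1=4, γ_2=8, γ_3=16, γ_4=32 (in table at j=1).
x = i·n + j = 4·7 + 1 = 29.
Check: 32^29 ≡ 2 (mod 37).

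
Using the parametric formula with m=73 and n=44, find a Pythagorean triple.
(3393, 6424, 7265)

Euclid's formula: a = m² - n², b = 2mn, c = m² + n²
m = 73, n = 44
a = 73² - 44² = 5329 - 1936 = 3393
b = 2 × 73 × 44 = 6424
c = 73² + 44² = 5329 + 1936 = 7265
Verification: 3393² + 6424² = 11512449 + 41267776 = 52780225 = 7265² ✓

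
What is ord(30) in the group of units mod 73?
24

73 is prime, so ord(30) divides φ(73) = 72.
Divisors of 72: 1, 2, 3, 4, 6, 8, 9, 12, 18, 24, 36, 72.
Repeated squaring: 30^1 ≡ 30, 30^2 ≡ 24, 30^4 ≡ 65, 30^8 ≡ 64, 30^16 ≡ 8, 30^32 ≡ 64, 30^64 ≡ 8 (mod 73).
Test 30^d mod 73 for each divisor d in increasing order:
30^1 ≡ 30
30^2 ≡ 24
30^3 = 30^2·30^1 ≡ 63
30^4 ≡ 65
30^6 = 30^4·30^2 ≡ 27
30^8 ≡ 64
30^9 = 30^8·30^1 ≡ 22
30^12 = 30^8·30^4 ≡ 72
30^18 = 30^16·30^2 ≡ 46
30^24 = 30^16·30^8 ≡ 1  ← first divisor giving 1
The order is 24.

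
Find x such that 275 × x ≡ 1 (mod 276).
275

gcd(275, 276) = 1, so the inverse exists.
Extended Euclidean algorithm on (276, 275):
276 = 1 × 275 + 1  ⟹  1 = (1)·276 + (-1)·275
So (-1)·275 ≡ 1 (mod 276), i.e. 275^(-1) ≡ -1 ≡ 275 (mod 276).
Check: 275 × 275 = 75625 ≡ 1 (mod 276)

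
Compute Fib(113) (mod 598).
79

Matrix identity: Q^n = [[F_(n+1), F_n], [F_n, F_(n-1)]] with Q = [[1,1],[1,0]].
n = 113 = 1110001₂. Square-and-multiply, entries mod 598:
Q^1 = [[1,1],[1,0]]
Q^3 = (Q^1)²·Q = [[3,2],[2,1]]
Q^7 = (Q^3)²·Q = [[21,13],[13,8]]
Q^14 = (Q^7)² = [[12,377],[377,233]]
Q^28 = (Q^14)² = [[547,273],[273,274]]
Q^56 = (Q^28)² = [[586,481],[481,105]]
Q^113 = (Q^56)²·Q = [[560,79],[79,481]]
F_113 mod 598 = Q^113[0][1] = 79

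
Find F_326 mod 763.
1

Matrix identity: Q^n = [[F_(n+1), F_n], [F_n, F_(n-1)]] with Q = [[1,1],[1,0]].
n = 326 = 101000110₂. Square-and-multiply, entries mod 763:
Q^1 = [[1,1],[1,0]]
Q^2 = (Q^1)² = [[2,1],[1,1]]
Q^5 = (Q^2)²·Q = [[8,5],[5,3]]
Q^10 = (Q^5)² = [[89,55],[55,34]]
Q^20 = (Q^10)² = [[264,661],[661,366]]
Q^40 = (Q^20)² = [[748,595],[595,153]]
Q^81 = (Q^40)²·Q = [[687,218],[218,469]]
Q^163 = (Q^81)²·Q = [[108,653],[653,218]]
Q^326 = (Q^163)² = [[111,1],[1,110]]
F_326 mod 763 = Q^326[0][1] = 1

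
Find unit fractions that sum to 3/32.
1/11 + 1/352

Greedy algorithm:
3/32: ceiling(32/3) = 11, use 1/11
1/352: ceiling(352/1) = 352, use 1/352
Result: 3/32 = 1/11 + 1/352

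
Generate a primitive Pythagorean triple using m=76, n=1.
(5775, 152, 5777)

Euclid's formula: a = m² - n², b = 2mn, c = m² + n²
m = 76, n = 1
a = 76² - 1² = 5776 - 1 = 5775
b = 2 × 76 × 1 = 152
c = 76² + 1² = 5776 + 1 = 5777
Verification: 5775² + 152² = 33350625 + 23104 = 33373729 = 5777² ✓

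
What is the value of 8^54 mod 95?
39

Repeated squaring. Binary of 54 = 110110.
8^1 ≡ 8 (mod 95); 8^2 ≡ 64 (mod 95); 8^4 ≡ 11 (mod 95); 8^8 ≡ 26 (mod 95); 8^16 ≡ 11 (mod 95); 8^32 ≡ 26 (mod 95)
8^54 = 8^2 × 8^4 × 8^16 × 8^32 ≡ 39 (mod 95)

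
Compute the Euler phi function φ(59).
58

59 = 59
φ(n) = n × ∏(1 - 1/p) for each prime p dividing n
φ(59) = 59 × (1 - 1/59) = 58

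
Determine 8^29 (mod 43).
8

Repeated squaring. Binary of 29 = 11101.
8^1 ≡ 8 (mod 43); 8^2 ≡ 21 (mod 43); 8^4 ≡ 11 (mod 43); 8^8 ≡ 35 (mod 43); 8^16 ≡ 21 (mod 43)
8^29 = 8^1 × 8^4 × 8^8 × 8^16 ≡ 8 (mod 43)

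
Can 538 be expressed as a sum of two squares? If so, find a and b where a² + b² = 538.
3² + 23² (a=3, b=23)

Factorization: 538 = 2 × 269
By Fermat: n is sum of two squares iff every prime p ≡ 3 (mod 4) appears to even power.
All primes ≡ 3 (mod 4) appear to even power.
Search a = 0, 1, 2, … for 538 - a² a perfect square: first hit at a = 3: 538 - 9 = 529 = 23².
538 = 3² + 23² = 9 + 529 ✓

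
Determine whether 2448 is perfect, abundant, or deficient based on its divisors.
abundant

Proper divisors of 2448: sum = 1 + 2 + 3 + 4 + 6 + 8 + 9 + 12 + ... + 408 + 612 + 816 + 1224 (29 divisors) = 4806
Since 4806 > 2448, 2448 is abundant.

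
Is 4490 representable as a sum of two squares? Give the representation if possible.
1² + 67² (a=1, b=67)

Factorization: 4490 = 2 × 5 × 449
By Fermat: n is sum of two squares iff every prime p ≡ 3 (mod 4) appears to even power.
All primes ≡ 3 (mod 4) appear to even power.
Search a = 0, 1, 2, … for 4490 - a² a perfect square: first hit at a = 1: 4490 - 1 = 4489 = 67².
4490 = 1² + 67² = 1 + 4489 ✓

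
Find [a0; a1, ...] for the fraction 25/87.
[0; 3, 2, 12]

Euclidean algorithm steps:
25 = 0 × 87 + 25
87 = 3 × 25 + 12
25 = 2 × 12 + 1
12 = 12 × 1 + 0
Continued fraction: [0; 3, 2, 12]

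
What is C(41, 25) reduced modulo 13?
0

Using Lucas' theorem:
Write n=41 and k=25 in base 13:
n in base 13: [3, 2]
k in base 13: [1, 12]
C(41,25) mod 13 = ∏ C(n_i, k_i) mod 13
Digit binomials (mod 13): C(3,1) = 3; C(2,12) = 0 (k_i > n_i)
Product: 3 × 0 = 0 ≡ 0 (mod 13)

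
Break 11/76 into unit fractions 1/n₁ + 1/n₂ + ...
1/7 + 1/532

Greedy algorithm:
11/76: ceiling(76/11) = 7, use 1/7
1/532: ceiling(532/1) = 532, use 1/532
Result: 11/76 = 1/7 + 1/532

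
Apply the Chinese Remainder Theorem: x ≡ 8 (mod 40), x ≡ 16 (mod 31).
1008

Using Chinese Remainder Theorem:
M = 40 × 31 = 1240
M1 = 31, M2 = 40
y1 = 31^(-1) mod 40 = 31
y2 = 40^(-1) mod 31 = 7
x = (8×31×31 + 16×40×7) mod 1240 = 1008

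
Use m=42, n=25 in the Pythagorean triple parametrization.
(1139, 2100, 2389)

Euclid's formula: a = m² - n², b = 2mn, c = m² + n²
m = 42, n = 25
a = 42² - 25² = 1764 - 625 = 1139
b = 2 × 42 × 25 = 2100
c = 42² + 25² = 1764 + 625 = 2389
Verification: 1139² + 2100² = 1297321 + 4410000 = 5707321 = 2389² ✓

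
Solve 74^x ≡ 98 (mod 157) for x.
63

Baby-step giant-step with step n = ⌈√157⌉ = 13.
Baby steps 74^j mod 157 (j:value) for j=0..12: 0:1, 1:74, 2:138, 3:7, 4:47, 5:24, 6:49, 7:15, 8:11, 9:29, 10:105, 11:77, 12:46.
Giant-step multiplier: 74^(-13) ≡ 74^(156-13) = 74^143 ≡ 135 (mod 157).
Giant steps γ_i = 98·135^i mod 157: γ_0=98, γ_1=42, γ_2=18, γ_3=75, γ_4=77 (in table at j=11).
x = i·n + j = 4·13 + 11 = 63.
Check: 74^63 ≡ 98 (mod 157).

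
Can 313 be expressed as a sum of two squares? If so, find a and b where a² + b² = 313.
12² + 13² (a=12, b=13)

Factorization: 313 = 313
By Fermat: n is sum of two squares iff every prime p ≡ 3 (mod 4) appears to even power.
All primes ≡ 3 (mod 4) appear to even power.
Search a = 0, 1, 2, … for 313 - a² a perfect square: first hit at a = 12: 313 - 144 = 169 = 13².
313 = 12² + 13² = 144 + 169 ✓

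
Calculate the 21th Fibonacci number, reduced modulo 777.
68

Matrix identity: Q^n = [[F_(n+1), F_n], [F_n, F_(n-1)]] with Q = [[1,1],[1,0]].
n = 21 = 10101₂. Square-and-multiply, entries mod 777:
Q^1 = [[1,1],[1,0]]
Q^2 = (Q^1)² = [[2,1],[1,1]]
Q^5 = (Q^2)²·Q = [[8,5],[5,3]]
Q^10 = (Q^5)² = [[89,55],[55,34]]
Q^21 = (Q^10)²·Q = [[617,68],[68,549]]
F_21 mod 777 = Q^21[0][1] = 68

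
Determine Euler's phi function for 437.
396

437 = 19 × 23
φ(n) = n × ∏(1 - 1/p) for each prime p dividing n
φ(437) = 437 × (1 - 1/19) × (1 - 1/23) = 396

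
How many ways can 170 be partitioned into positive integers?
274768617130

p(n) counts ways to write n as a sum of positive integers (order ignored).
Euler's pentagonal recurrence: p(k) = p(k-1) + p(k-2) - p(k-5) - p(k-7) + p(k-12) + p(k-15) - ... (offsets j(3j∓1)/2, signs ++--, p(0)=1, p(<0)=0).
DP table for k = 0..169: p(0)=1, p(1)=1, p(2)=2, p(3)=3, p(4)=5, p(5)=7, p(6)=11, p(7)=15, p(8)=22, p(9)=30, p(10)=42, p(11)=56, p(12)=77, p(13)=101, p(14)=135, p(15)=176, p(16)=231, p(17)=297, p(18)=385, p(19)=490, p(20)=627, p(21)=792, p(22)=1002, p(23)=1255, p(24)=1575, p(25)=1958, p(26)=2436, p(27)=3010, p(28)=3718, p(29)=4565, p(30)=5604, p(31)=6842, p(32)=8349, p(33)=10143, p(34)=12310, p(35)=14883, p(36)=17977, p(37)=21637, p(38)=26015, p(39)=31185, p(40)=37338, p(41)=44583, p(42)=53174, p(43)=63261, p(44)=75175, p(45)=89134, p(46)=105558, p(47)=124754, p(48)=147273, p(49)=173525, p(50)=204226, p(51)=239943, p(52)=281589, p(53)=329931, p(54)=386155, p(55)=451276, p(56)=526823, p(57)=614154, p(58)=715220, p(59)=831820, p(60)=966467, p(61)=1121505, p(62)=1300156, p(63)=1505499, p(64)=1741630, p(65)=2012558, p(66)=2323520, p(67)=2679689, p(68)=3087735, p(69)=3554345, p(70)=4087968, p(71)=4697205, p(72)=5392783, p(73)=6185689, p(74)=7089500, p(75)=8118264, p(76)=9289091, p(77)=10619863, p(78)=12132164, p(79)=13848650, p(80)=15796476, p(81)=18004327, p(82)=20506255, p(83)=23338469, p(84)=26543660, p(85)=30167357, p(86)=34262962, p(87)=38887673, p(88)=44108109, p(89)=49995925, p(90)=56634173, p(91)=64112359, p(92)=72533807, p(93)=82010177, p(94)=92669720, p(95)=104651419, p(96)=118114304, p(97)=133230930, p(98)=150198136, p(99)=169229875, p(100)=190569292, p(101)=214481126, p(102)=241265379, p(103)=271248950, p(104)=304801365, p(105)=342325709, p(106)=384276336, p(107)=431149389, p(108)=483502844, p(109)=541946240, p(110)=607163746, p(111)=679903203, p(112)=761002156, p(113)=851376628, p(114)=952050665, p(115)=1064144451, p(116)=1188908248, p(117)=1327710076, p(118)=1482074143, p(119)=1653668665, p(120)=1844349560, p(121)=2056148051, p(122)=2291320912, p(123)=2552338241, p(124)=2841940500, p(125)=3163127352, p(126)=3519222692, p(127)=3913864295, p(128)=4351078600, p(129)=4835271870, p(130)=5371315400, p(131)=5964539504, p(132)=6620830889, p(133)=7346629512, p(134)=8149040695, p(135)=9035836076, p(136)=10015581680, p(137)=11097645016, p(138)=12292341831, p(139)=13610949895, p(140)=15065878135, p(141)=16670689208, p(142)=18440293320, p(143)=20390982757, p(144)=22540654445, p(145)=24908858009, p(146)=27517052599, p(147)=30388671978, p(148)=33549419497, p(149)=37027355200, p(150)=40853235313, p(151)=45060624582, p(152)=49686288421, p(153)=54770336324, p(154)=60356673280, p(155)=66493182097, p(156)=73232243759, p(157)=80630964769, p(158)=88751778802, p(159)=97662728555, p(160)=107438159466, p(161)=118159068427, p(162)=129913904637, p(163)=142798995930, p(164)=156919475295, p(165)=172389800255, p(166)=189334822579, p(167)=207890420102, p(168)=228204732751, p(169)=250438925115.
Final step: p(170) = p(169) + p(168) - p(165) - p(163) + p(158) + p(155) - p(148) - p(144) + p(135) + p(130) - p(119) - p(113) + p(100) + p(93) - p(78) - p(70) + p(53) + p(44) - p(25) - p(15)
= 250438925115 + 228204732751 - 172389800255 - 142798995930 + 88751778802 + 66493182097 - 33549419497 - 22540654445 + 9035836076 + 5371315400 - 1653668665 - 851376628 + 190569292 + 82010177 - 12132164 - 4087968 + 329931 + 75175 - 1958 - 176
= 274768617130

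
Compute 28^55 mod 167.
115

Repeated squaring. Binary of 55 = 110111.
28^1 ≡ 28 (mod 167); 28^2 ≡ 116 (mod 167); 28^4 ≡ 96 (mod 167); 28^8 ≡ 31 (mod 167); 28^16 ≡ 126 (mod 167); 28^32 ≡ 11 (mod 167)
28^55 = 28^1 × 28^2 × 28^4 × 28^16 × 28^32 ≡ 115 (mod 167)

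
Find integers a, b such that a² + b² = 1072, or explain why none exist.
Not possible

Factorization: 1072 = 2^4 × 67
By Fermat: n is sum of two squares iff every prime p ≡ 3 (mod 4) appears to even power.
Prime(s) ≡ 3 (mod 4) with odd exponent: [(67, 1)]
Therefore 1072 cannot be expressed as a² + b².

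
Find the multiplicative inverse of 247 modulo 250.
83

gcd(247, 250) = 1, so the inverse exists.
Extended Euclidean algorithm on (250, 247):
250 = 1 × 247 + 3  ⟹  3 = (1)·250 + (-1)·247
247 = 82 × 3 + 1  ⟹  1 = (-82)·250 + (83)·247
So (83)·247 ≡ 1 (mod 250), i.e. 247^(-1) ≡ 83 (mod 250).
Check: 247 × 83 = 20501 ≡ 1 (mod 250)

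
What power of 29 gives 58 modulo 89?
49

Baby-step giant-step with step n = ⌈√89⌉ = 10.
Baby steps 29^j mod 89 (j:value) for j=0..9: 0:1, 1:29, 2:40, 3:3, 4:87, 5:31, 6:9, 7:83, 8:4, 9:27.
Giant-step multiplier: 29^(-10) ≡ 29^(88-10) = 29^78 ≡ 84 (mod 89).
Giant steps γ_i = 58·84^i mod 89: γ_0=58, γ_1=66, γ_2=26, γ_3=48, γ_4=27 (in table at j=9).
x = i·n + j = 4·10 + 9 = 49.
Check: 29^49 ≡ 58 (mod 89).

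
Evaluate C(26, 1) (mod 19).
7

Using Lucas' theorem:
Write n=26 and k=1 in base 19:
n in base 19: [1, 7]
k in base 19: [0, 1]
C(26,1) mod 19 = ∏ C(n_i, k_i) mod 19
Digit binomials (mod 19): C(1,0) = 1; C(7,1) = 7
Product: 1 × 7 = 7 ≡ 7 (mod 19)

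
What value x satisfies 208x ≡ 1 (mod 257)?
236

gcd(208, 257) = 1, so the inverse exists.
Extended Euclidean algorithm on (257, 208):
257 = 1 × 208 + 49  ⟹  49 = (1)·257 + (-1)·208
208 = 4 × 49 + 12  ⟹  12 = (-4)·257 + (5)·208
49 = 4 × 12 + 1  ⟹  1 = (17)·257 + (-21)·208
So (-21)·208 ≡ 1 (mod 257), i.e. 208^(-1) ≡ -21 ≡ 236 (mod 257).
Check: 208 × 236 = 49088 ≡ 1 (mod 257)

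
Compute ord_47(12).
23

47 is prime, so ord(12) divides φ(47) = 46.
Divisors of 46: 1, 2, 23, 46.
Repeated squaring: 12^1 ≡ 12, 12^2 ≡ 3, 12^4 ≡ 9, 12^8 ≡ 34, 12^16 ≡ 28, 12^32 ≡ 32 (mod 47).
Test 12^d mod 47 for each divisor d in increasing order:
12^1 ≡ 12
12^2 ≡ 3
12^23 = 12^16·12^4·12^2·12^1 ≡ 1  ← first divisor giving 1
The order is 23.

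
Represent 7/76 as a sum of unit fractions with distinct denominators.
1/11 + 1/836

Greedy algorithm:
7/76: ceiling(76/7) = 11, use 1/11
1/836: ceiling(836/1) = 836, use 1/836
Result: 7/76 = 1/11 + 1/836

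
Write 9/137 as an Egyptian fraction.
1/16 + 1/314 + 1/114715 + 1/39478478960

Greedy algorithm:
9/137: ceiling(137/9) = 16, use 1/16
7/2192: ceiling(2192/7) = 314, use 1/314
3/344144: ceiling(344144/3) = 114715, use 1/114715
1/39478478960: ceiling(39478478960/1) = 39478478960, use 1/39478478960
Result: 9/137 = 1/16 + 1/314 + 1/114715 + 1/39478478960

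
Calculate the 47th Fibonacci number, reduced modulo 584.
25

Matrix identity: Q^n = [[F_(n+1), F_n], [F_n, F_(n-1)]] with Q = [[1,1],[1,0]].
n = 47 = 101111₂. Square-and-multiply, entries mod 584:
Q^1 = [[1,1],[1,0]]
Q^2 = (Q^1)² = [[2,1],[1,1]]
Q^5 = (Q^2)²·Q = [[8,5],[5,3]]
Q^11 = (Q^5)²·Q = [[144,89],[89,55]]
Q^23 = (Q^11)²·Q = [[232,41],[41,191]]
Q^47 = (Q^23)²·Q = [[432,25],[25,407]]
F_47 mod 584 = Q^47[0][1] = 25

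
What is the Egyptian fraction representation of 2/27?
1/14 + 1/378

Greedy algorithm:
2/27: ceiling(27/2) = 14, use 1/14
1/378: ceiling(378/1) = 378, use 1/378
Result: 2/27 = 1/14 + 1/378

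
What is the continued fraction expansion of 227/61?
[3; 1, 2, 1, 1, 2, 3]

Euclidean algorithm steps:
227 = 3 × 61 + 44
61 = 1 × 44 + 17
44 = 2 × 17 + 10
17 = 1 × 10 + 7
10 = 1 × 7 + 3
7 = 2 × 3 + 1
3 = 3 × 1 + 0
Continued fraction: [3; 1, 2, 1, 1, 2, 3]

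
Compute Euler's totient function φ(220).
80

220 = 2^2 × 5 × 11
φ(n) = n × ∏(1 - 1/p) for each prime p dividing n
φ(220) = 220 × (1 - 1/2) × (1 - 1/5) × (1 - 1/11) = 80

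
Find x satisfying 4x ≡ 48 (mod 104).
x ≡ 12 (mod 26)

gcd(4, 104) = 4, which divides 48, so solutions exist.
Divide through by 4: x ≡ 12 (mod 26).
The coefficient of x is now 1, so x ≡ 12 (mod 26).
Check: 4 × 12 = 48 ≡ 48 (mod 104).
x ≡ 12 (mod 26), giving 4 solutions mod 104.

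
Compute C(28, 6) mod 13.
0

Using Lucas' theorem:
Write n=28 and k=6 in base 13:
n in base 13: [2, 2]
k in base 13: [0, 6]
C(28,6) mod 13 = ∏ C(n_i, k_i) mod 13
Digit binomials (mod 13): C(2,0) = 1; C(2,6) = 0 (k_i > n_i)
Product: 1 × 0 = 0 ≡ 0 (mod 13)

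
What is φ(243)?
162

243 = 3^5
φ(n) = n × ∏(1 - 1/p) for each prime p dividing n
φ(243) = 243 × (1 - 1/3) = 162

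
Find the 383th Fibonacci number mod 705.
142

Matrix identity: Q^n = [[F_(n+1), F_n], [F_n, F_(n-1)]] with Q = [[1,1],[1,0]].
n = 383 = 101111111₂. Square-and-multiply, entries mod 705:
Q^1 = [[1,1],[1,0]]
Q^2 = (Q^1)² = [[2,1],[1,1]]
Q^5 = (Q^2)²·Q = [[8,5],[5,3]]
Q^11 = (Q^5)²·Q = [[144,89],[89,55]]
Q^23 = (Q^11)²·Q = [[543,457],[457,86]]
Q^47 = (Q^23)²·Q = [[141,328],[328,518]]
Q^95 = (Q^47)²·Q = [[282,565],[565,422]]
Q^191 = (Q^95)²·Q = [[564,424],[424,140]]
Q^383 = (Q^191)²·Q = [[423,142],[142,281]]
F_383 mod 705 = Q^383[0][1] = 142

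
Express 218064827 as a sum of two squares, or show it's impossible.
Not possible

Factorization: 218064827 = 97 × 131^3
By Fermat: n is sum of two squares iff every prime p ≡ 3 (mod 4) appears to even power.
Prime(s) ≡ 3 (mod 4) with odd exponent: [(131, 3)]
Therefore 218064827 cannot be expressed as a² + b².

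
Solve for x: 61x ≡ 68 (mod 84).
x ≡ 8 (mod 84)

gcd(61, 84) = 1, which divides 68, so solutions exist.
Find 61^(-1) mod 84 by the extended Euclidean algorithm:
84 = 1 × 61 + 23  ⟹  23 = (1)·84 + (-1)·61
61 = 2 × 23 + 15  ⟹  15 = (-2)·84 + (3)·61
23 = 1 × 15 + 8  ⟹  8 = (3)·84 + (-4)·61
15 = 1 × 8 + 7  ⟹  7 = (-5)·84 + (7)·61
8 = 1 × 7 + 1  ⟹  1 = (8)·84 + (-11)·61
So (-11)·61 ≡ 1 (mod 84), i.e. 61^(-1) ≡ -11 ≡ 73 (mod 84).
x ≡ 73 × 68 = 4964 ≡ 8 (mod 84).
Check: 61 × 8 = 488 ≡ 68 (mod 84).
Unique solution: x ≡ 8 (mod 84)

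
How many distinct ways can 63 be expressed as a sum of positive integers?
1505499

p(n) counts ways to write n as a sum of positive integers (order ignored).
Euler's pentagonal recurrence: p(k) = p(k-1) + p(k-2) - p(k-5) - p(k-7) + p(k-12) + p(k-15) - ... (offsets j(3j∓1)/2, signs ++--, p(0)=1, p(<0)=0).
DP table for k = 0..62: p(0)=1, p(1)=1, p(2)=2, p(3)=3, p(4)=5, p(5)=7, p(6)=11, p(7)=15, p(8)=22, p(9)=30, p(10)=42, p(11)=56, p(12)=77, p(13)=101, p(14)=135, p(15)=176, p(16)=231, p(17)=297, p(18)=385, p(19)=490, p(20)=627, p(21)=792, p(22)=1002, p(23)=1255, p(24)=1575, p(25)=1958, p(26)=2436, p(27)=3010, p(28)=3718, p(29)=4565, p(30)=5604, p(31)=6842, p(32)=8349, p(33)=10143, p(34)=12310, p(35)=14883, p(36)=17977, p(37)=21637, p(38)=26015, p(39)=31185, p(40)=37338, p(41)=44583, p(42)=53174, p(43)=63261, p(44)=75175, p(45)=89134, p(46)=105558, p(47)=124754, p(48)=147273, p(49)=173525, p(50)=204226, p(51)=239943, p(52)=281589, p(53)=329931, p(54)=386155, p(55)=451276, p(56)=526823, p(57)=614154, p(58)=715220, p(59)=831820, p(60)=966467, p(61)=1121505, p(62)=1300156.
Final step: p(63) = p(62) + p(61) - p(58) - p(56) + p(51) + p(48) - p(41) - p(37) + p(28) + p(23) - p(12) - p(6)
= 1300156 + 1121505 - 715220 - 526823 + 239943 + 147273 - 44583 - 21637 + 3718 + 1255 - 77 - 11
= 1505499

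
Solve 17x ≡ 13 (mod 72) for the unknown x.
x ≡ 5 (mod 72)

gcd(17, 72) = 1, which divides 13, so solutions exist.
Find 17^(-1) mod 72 by the extended Euclidean algorithm:
72 = 4 × 17 + 4  ⟹  4 = (1)·72 + (-4)·17
17 = 4 × 4 + 1  ⟹  1 = (-4)·72 + (17)·17
So (17)·17 ≡ 1 (mod 72), i.e. 17^(-1) ≡ 17 (mod 72).
x ≡ 17 × 13 = 221 ≡ 5 (mod 72).
Check: 17 × 5 = 85 ≡ 13 (mod 72).
Unique solution: x ≡ 5 (mod 72)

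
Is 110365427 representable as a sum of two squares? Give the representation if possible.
Not possible

Factorization: 110365427 = 101 × 103^3
By Fermat: n is sum of two squares iff every prime p ≡ 3 (mod 4) appears to even power.
Prime(s) ≡ 3 (mod 4) with odd exponent: [(103, 3)]
Therefore 110365427 cannot be expressed as a² + b².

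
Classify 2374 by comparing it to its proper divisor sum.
deficient

Proper divisors of 2374: sum = 1 + 2 + 1187 = 1190
Since 1190 < 2374, 2374 is deficient.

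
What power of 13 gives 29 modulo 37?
15

Baby-step giant-step with step n = ⌈√37⌉ = 7.
Baby steps 13^j mod 37 (j:value) for j=0..6: 0:1, 1:13, 2:21, 3:14, 4:34, 5:35, 6:11.
Giant-step multiplier: 13^(-7) ≡ 13^(36-7) = 13^29 ≡ 22 (mod 37).
Giant steps γ_i = 29·22^i mod 37: γ_0=29, γ_1=9, γ_2=13 (in table at j=1).
x = i·n + j = 2·7 + 1 = 15.
Check: 13^15 ≡ 29 (mod 37).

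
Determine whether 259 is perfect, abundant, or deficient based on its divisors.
deficient

Proper divisors of 259: sum = 1 + 7 + 37 = 45
Since 45 < 259, 259 is deficient.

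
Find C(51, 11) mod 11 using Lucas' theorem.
4

Using Lucas' theorem:
Write n=51 and k=11 in base 11:
n in base 11: [4, 7]
k in base 11: [1, 0]
C(51,11) mod 11 = ∏ C(n_i, k_i) mod 11
Digit binomials (mod 11): C(4,1) = 4; C(7,0) = 1
Product: 4 × 1 = 4 ≡ 4 (mod 11)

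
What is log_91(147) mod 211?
177

Baby-step giant-step with step n = ⌈√211⌉ = 15.
Baby steps 91^j mod 211 (j:value) for j=0..14: 0:1, 1:91, 2:52, 3:90, 4:172, 5:38, 6:82, 7:77, 8:44, 9:206, 10:178, 11:162, 12:183, 13:195, 14:21.
Giant-step multiplier: 91^(-15) ≡ 91^(210-15) = 91^195 ≡ 88 (mod 211).
Giant steps γ_i = 147·88^i mod 211: γ_0=147, γ_1=65, γ_2=23, γ_3=125, γ_4=28, γ_5=143, γ_6=135, γ_7=64, γ_8=146, γ_9=188, γ_10=86, γ_11=183 (in table at j=12).
x = i·n + j = 11·15 + 12 = 177.
Check: 91^177 ≡ 147 (mod 211).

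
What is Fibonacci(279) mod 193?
109

Matrix identity: Q^n = [[F_(n+1), F_n], [F_n, F_(n-1)]] with Q = [[1,1],[1,0]].
n = 279 = 100010111₂. Square-and-multiply, entries mod 193:
Q^1 = [[1,1],[1,0]]
Q^2 = (Q^1)² = [[2,1],[1,1]]
Q^4 = (Q^2)² = [[5,3],[3,2]]
Q^8 = (Q^4)² = [[34,21],[21,13]]
Q^17 = (Q^8)²·Q = [[75,53],[53,22]]
Q^34 = (Q^17)² = [[135,123],[123,12]]
Q^69 = (Q^34)²·Q = [[97,158],[158,132]]
Q^139 = (Q^69)²·Q = [[110,19],[19,91]]
Q^279 = (Q^139)²·Q = [[68,109],[109,152]]
F_279 mod 193 = Q^279[0][1] = 109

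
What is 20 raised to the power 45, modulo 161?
20

Repeated squaring. Binary of 45 = 101101.
20^1 ≡ 20 (mod 161); 20^2 ≡ 78 (mod 161); 20^4 ≡ 127 (mod 161); 20^8 ≡ 29 (mod 161); 20^16 ≡ 36 (mod 161); 20^32 ≡ 8 (mod 161)
20^45 = 20^1 × 20^4 × 20^8 × 20^32 ≡ 20 (mod 161)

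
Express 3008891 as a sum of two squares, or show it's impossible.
Not possible

Factorization: 3008891 = 31^3 × 101
By Fermat: n is sum of two squares iff every prime p ≡ 3 (mod 4) appears to even power.
Prime(s) ≡ 3 (mod 4) with odd exponent: [(31, 3)]
Therefore 3008891 cannot be expressed as a² + b².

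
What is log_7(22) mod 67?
60

Baby-step giant-step with step n = ⌈√67⌉ = 9.
Baby steps 7^j mod 67 (j:value) for j=0..8: 0:1, 1:7, 2:49, 3:8, 4:56, 5:57, 6:64, 7:46, 8:54.
Giant-step multiplier: 7^(-9) ≡ 7^(66-9) = 7^57 ≡ 53 (mod 67).
Giant steps γ_i = 22·53^i mod 67: γ_0=22, γ_1=27, γ_2=24, γ_3=66, γ_4=14, γ_5=5, γ_6=64 (in table at j=6).
x = i·n + j = 6·9 + 6 = 60.
Check: 7^60 ≡ 22 (mod 67).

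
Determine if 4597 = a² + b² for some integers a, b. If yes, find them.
41² + 54² (a=41, b=54)

Factorization: 4597 = 4597
By Fermat: n is sum of two squares iff every prime p ≡ 3 (mod 4) appears to even power.
All primes ≡ 3 (mod 4) appear to even power.
Search a = 0, 1, 2, … for 4597 - a² a perfect square: first hit at a = 41: 4597 - 1681 = 2916 = 54².
4597 = 41² + 54² = 1681 + 2916 ✓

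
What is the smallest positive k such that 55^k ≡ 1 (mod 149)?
148

149 is prime, so ord(55) divides φ(149) = 148.
Divisors of 148: 1, 2, 4, 37, 74, 148.
Repeated squaring: 55^1 ≡ 55, 55^2 ≡ 45, 55^4 ≡ 88, 55^8 ≡ 145, 55^16 ≡ 16, 55^32 ≡ 107, 55^64 ≡ 125, 55^128 ≡ 129 (mod 149).
Test 55^d mod 149 for each divisor d in increasing order:
55^1 ≡ 55
55^2 ≡ 45
55^4 ≡ 88
55^37 = 55^32·55^4·55^1 ≡ 105
55^74 = 55^64·55^8·55^2 ≡ 148
55^148 = 55^128·55^16·55^4 ≡ 1  ← first divisor giving 1
The order is 148.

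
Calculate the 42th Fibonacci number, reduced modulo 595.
76

Matrix identity: Q^n = [[F_(n+1), F_n], [F_n, F_(n-1)]] with Q = [[1,1],[1,0]].
n = 42 = 101010₂. Square-and-multiply, entries mod 595:
Q^1 = [[1,1],[1,0]]
Q^2 = (Q^1)² = [[2,1],[1,1]]
Q^5 = (Q^2)²·Q = [[8,5],[5,3]]
Q^10 = (Q^5)² = [[89,55],[55,34]]
Q^21 = (Q^10)²·Q = [[456,236],[236,220]]
Q^42 = (Q^21)² = [[47,76],[76,566]]
F_42 mod 595 = Q^42[0][1] = 76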